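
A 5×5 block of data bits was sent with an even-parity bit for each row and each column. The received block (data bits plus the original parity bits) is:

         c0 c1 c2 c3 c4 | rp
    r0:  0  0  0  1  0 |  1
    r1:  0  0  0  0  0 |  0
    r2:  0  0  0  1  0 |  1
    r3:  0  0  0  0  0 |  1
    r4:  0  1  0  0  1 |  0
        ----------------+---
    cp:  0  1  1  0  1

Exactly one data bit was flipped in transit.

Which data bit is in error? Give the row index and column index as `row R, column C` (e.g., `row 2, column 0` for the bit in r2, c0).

Recompute each row's even parity and compare to rp:
  r0: data parity 1, sent rp 1 → ok
  r1: data parity 0, sent rp 0 → ok
  r2: data parity 1, sent rp 1 → ok
  r3: data parity 0, sent rp 1 → mismatch
  r4: data parity 0, sent rp 0 → ok
Recompute each column's even parity and compare to cp:
  c0: data parity 0, sent cp 0 → ok
  c1: data parity 1, sent cp 1 → ok
  c2: data parity 0, sent cp 1 → mismatch
  c3: data parity 0, sent cp 0 → ok
  c4: data parity 1, sent cp 1 → ok
Exactly one row (r3) and one column (c2) fail → the flipped bit is at their intersection.

row 3, column 2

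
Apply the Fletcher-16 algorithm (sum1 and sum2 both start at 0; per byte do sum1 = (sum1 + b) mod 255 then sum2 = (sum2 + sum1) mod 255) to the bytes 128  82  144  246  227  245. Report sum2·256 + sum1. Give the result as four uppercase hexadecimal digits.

8334

Running sums (mod 255):
  after byte 0 (128): sum1=128, sum2=128
  after byte 1 (82): sum1=210, sum2=83
  after byte 2 (144): sum1=99, sum2=182
  after byte 3 (246): sum1=90, sum2=17
  after byte 4 (227): sum1=62, sum2=79
  after byte 5 (245): sum1=52, sum2=131
Checksum = sum2·256 + sum1 = 131·256 + 52 = 33588 = 0x8334.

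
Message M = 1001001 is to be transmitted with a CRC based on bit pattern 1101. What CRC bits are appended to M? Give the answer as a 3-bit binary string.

111

Append 3 zeros: 1001001000. Divide by 1101 (XOR where the leading bit is 1):
  pos 0: 1001 XOR 1101 = 0100
  pos 1: 1000 XOR 1101 = 0101
  pos 2: 1010 XOR 1101 = 0111
  pos 3: 1111 XOR 1101 = 0010
  pos 5: 1000 XOR 1101 = 0101
  pos 6: 1010 XOR 1101 = 0111
Remainder (last 3 bits) = 111. This is the CRC / FCS.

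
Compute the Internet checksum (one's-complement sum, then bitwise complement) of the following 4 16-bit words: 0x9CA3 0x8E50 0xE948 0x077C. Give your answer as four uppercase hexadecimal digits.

One's-complement addition (fold any carry out of bit 15 back into bit 0):
  0x9CA3 + 0x8E50 = 0x12AF3 → wrap carry → 0x2AF4
  0x2AF4 + 0xE948 = 0x1143C → wrap carry → 0x143D
  0x143D + 0x077C = 0x01BB9
One's-complement sum = 0x1BB9.
Checksum = ~0x1BB9 & 0xFFFF = 0xE446.

E446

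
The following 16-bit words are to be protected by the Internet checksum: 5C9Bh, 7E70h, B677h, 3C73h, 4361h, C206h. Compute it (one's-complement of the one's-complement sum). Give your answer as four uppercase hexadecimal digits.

One's-complement addition (fold any carry out of bit 15 back into bit 0):
  0x5C9B + 0x7E70 = 0x0DB0B
  0xDB0B + 0xB677 = 0x19182 → wrap carry → 0x9183
  0x9183 + 0x3C73 = 0x0CDF6
  0xCDF6 + 0x4361 = 0x11157 → wrap carry → 0x1158
  0x1158 + 0xC206 = 0x0D35E
One's-complement sum = 0xD35E.
Checksum = ~0xD35E & 0xFFFF = 0x2CA1.

2CA1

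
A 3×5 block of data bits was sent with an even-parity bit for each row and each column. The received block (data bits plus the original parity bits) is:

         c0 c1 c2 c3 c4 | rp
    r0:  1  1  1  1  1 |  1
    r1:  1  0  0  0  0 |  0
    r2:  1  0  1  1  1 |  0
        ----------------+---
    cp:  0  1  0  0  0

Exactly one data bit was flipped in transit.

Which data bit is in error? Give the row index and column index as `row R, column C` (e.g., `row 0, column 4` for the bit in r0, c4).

row 1, column 0

Recompute each row's even parity and compare to rp:
  r0: data parity 1, sent rp 1 → ok
  r1: data parity 1, sent rp 0 → mismatch
  r2: data parity 0, sent rp 0 → ok
Recompute each column's even parity and compare to cp:
  c0: data parity 1, sent cp 0 → mismatch
  c1: data parity 1, sent cp 1 → ok
  c2: data parity 0, sent cp 0 → ok
  c3: data parity 0, sent cp 0 → ok
  c4: data parity 0, sent cp 0 → ok
Exactly one row (r1) and one column (c0) fail → the flipped bit is at their intersection.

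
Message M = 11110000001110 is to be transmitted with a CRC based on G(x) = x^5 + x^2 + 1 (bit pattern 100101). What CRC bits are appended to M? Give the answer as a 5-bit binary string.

Append 5 zeros: 1111000000111000000. Divide by 100101 (XOR where the leading bit is 1):
  pos 0: 111100 XOR 100101 = 011001
  pos 1: 110010 XOR 100101 = 010111
  pos 2: 101110 XOR 100101 = 001011
  pos 4: 101100 XOR 100101 = 001001
  pos 6: 100111 XOR 100101 = 000010
  pos 10: 101000 XOR 100101 = 001101
  pos 12: 110100 XOR 100101 = 010001
  pos 13: 100010 XOR 100101 = 000111
Remainder (last 5 bits) = 00111. This is the CRC / FCS.

00111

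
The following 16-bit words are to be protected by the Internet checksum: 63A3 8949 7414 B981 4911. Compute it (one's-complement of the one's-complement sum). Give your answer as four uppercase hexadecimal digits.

9C6B

One's-complement addition (fold any carry out of bit 15 back into bit 0):
  0x63A3 + 0x8949 = 0x0ECEC
  0xECEC + 0x7414 = 0x16100 → wrap carry → 0x6101
  0x6101 + 0xB981 = 0x11A82 → wrap carry → 0x1A83
  0x1A83 + 0x4911 = 0x06394
One's-complement sum = 0x6394.
Checksum = ~0x6394 & 0xFFFF = 0x9C6B.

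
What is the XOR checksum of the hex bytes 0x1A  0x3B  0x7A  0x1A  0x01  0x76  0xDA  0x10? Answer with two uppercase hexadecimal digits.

XOR the bytes together:
  start with 0x1A
  0x1A ⊕ 0x3B = 0x21
  0x21 ⊕ 0x7A = 0x5B
  0x5B ⊕ 0x1A = 0x41
  0x41 ⊕ 0x01 = 0x40
  0x40 ⊕ 0x76 = 0x36
  0x36 ⊕ 0xDA = 0xEC
  0xEC ⊕ 0x10 = 0xFC

FC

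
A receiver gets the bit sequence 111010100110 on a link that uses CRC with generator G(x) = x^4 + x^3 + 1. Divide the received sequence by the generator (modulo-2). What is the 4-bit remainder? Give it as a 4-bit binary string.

Modulo-2 division of 111010100110 by 11001:
  pos 0: 11101 XOR 11001 = 00100
  pos 2: 10001 XOR 11001 = 01000
  pos 3: 10000 XOR 11001 = 01001
  pos 4: 10010 XOR 11001 = 01011
  pos 5: 10111 XOR 11001 = 01110
  pos 6: 11101 XOR 11001 = 00100
Remainder = 1000 (nonzero — an error is detected).

1000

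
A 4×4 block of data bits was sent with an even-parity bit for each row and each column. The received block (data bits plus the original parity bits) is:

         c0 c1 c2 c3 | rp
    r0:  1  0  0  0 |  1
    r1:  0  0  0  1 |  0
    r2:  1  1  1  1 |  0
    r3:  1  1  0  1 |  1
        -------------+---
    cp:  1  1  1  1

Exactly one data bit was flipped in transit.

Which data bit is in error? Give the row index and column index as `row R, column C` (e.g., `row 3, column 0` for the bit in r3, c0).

Recompute each row's even parity and compare to rp:
  r0: data parity 1, sent rp 1 → ok
  r1: data parity 1, sent rp 0 → mismatch
  r2: data parity 0, sent rp 0 → ok
  r3: data parity 1, sent rp 1 → ok
Recompute each column's even parity and compare to cp:
  c0: data parity 1, sent cp 1 → ok
  c1: data parity 0, sent cp 1 → mismatch
  c2: data parity 1, sent cp 1 → ok
  c3: data parity 1, sent cp 1 → ok
Exactly one row (r1) and one column (c1) fail → the flipped bit is at their intersection.

row 1, column 1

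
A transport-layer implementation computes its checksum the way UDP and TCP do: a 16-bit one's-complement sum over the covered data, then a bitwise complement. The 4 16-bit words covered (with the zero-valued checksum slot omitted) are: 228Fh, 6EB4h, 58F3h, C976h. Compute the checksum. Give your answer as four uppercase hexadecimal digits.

4C52

One's-complement addition (fold any carry out of bit 15 back into bit 0):
  0x228F + 0x6EB4 = 0x09143
  0x9143 + 0x58F3 = 0x0EA36
  0xEA36 + 0xC976 = 0x1B3AC → wrap carry → 0xB3AD
One's-complement sum = 0xB3AD.
Checksum = ~0xB3AD & 0xFFFF = 0x4C52.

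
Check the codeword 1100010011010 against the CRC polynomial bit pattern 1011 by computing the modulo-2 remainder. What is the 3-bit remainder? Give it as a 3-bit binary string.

111

Modulo-2 division of 1100010011010 by 1011:
  pos 0: 1100 XOR 1011 = 0111
  pos 1: 1110 XOR 1011 = 0101
  pos 2: 1011 XOR 1011 = 0000
  pos 8: 1101 XOR 1011 = 0110
  pos 9: 1100 XOR 1011 = 0111
Remainder = 111 (nonzero — an error is detected).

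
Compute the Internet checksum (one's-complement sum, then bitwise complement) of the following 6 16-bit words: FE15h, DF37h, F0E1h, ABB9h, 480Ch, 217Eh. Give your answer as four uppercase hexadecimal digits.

1C8C

One's-complement addition (fold any carry out of bit 15 back into bit 0):
  0xFE15 + 0xDF37 = 0x1DD4C → wrap carry → 0xDD4D
  0xDD4D + 0xF0E1 = 0x1CE2E → wrap carry → 0xCE2F
  0xCE2F + 0xABB9 = 0x179E8 → wrap carry → 0x79E9
  0x79E9 + 0x480C = 0x0C1F5
  0xC1F5 + 0x217E = 0x0E373
One's-complement sum = 0xE373.
Checksum = ~0xE373 & 0xFFFF = 0x1C8C.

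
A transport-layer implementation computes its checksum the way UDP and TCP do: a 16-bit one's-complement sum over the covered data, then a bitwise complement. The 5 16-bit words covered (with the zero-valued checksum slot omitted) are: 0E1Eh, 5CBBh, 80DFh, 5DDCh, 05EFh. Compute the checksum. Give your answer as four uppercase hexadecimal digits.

B07B

One's-complement addition (fold any carry out of bit 15 back into bit 0):
  0x0E1E + 0x5CBB = 0x06AD9
  0x6AD9 + 0x80DF = 0x0EBB8
  0xEBB8 + 0x5DDC = 0x14994 → wrap carry → 0x4995
  0x4995 + 0x05EF = 0x04F84
One's-complement sum = 0x4F84.
Checksum = ~0x4F84 & 0xFFFF = 0xB07B.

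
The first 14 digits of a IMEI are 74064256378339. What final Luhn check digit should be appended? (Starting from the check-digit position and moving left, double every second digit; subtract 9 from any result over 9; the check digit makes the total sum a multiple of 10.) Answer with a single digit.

Partial digits right→left: 9 3 3 8 7 3 6 5 2 4 6 0 4 7
Double every second digit counting from the check-digit position (so the 1st, 3rd, 5th, ... of the partial from the right).
  doubled (with −9 where >9): 9 6 5 3 4 3 8 → sum 38
  kept as-is: 3 8 3 5 4 0 7 → sum 30
Total = 38 + 30 = 68.
Check digit = (10 − (68 mod 10)) mod 10 = 2.

2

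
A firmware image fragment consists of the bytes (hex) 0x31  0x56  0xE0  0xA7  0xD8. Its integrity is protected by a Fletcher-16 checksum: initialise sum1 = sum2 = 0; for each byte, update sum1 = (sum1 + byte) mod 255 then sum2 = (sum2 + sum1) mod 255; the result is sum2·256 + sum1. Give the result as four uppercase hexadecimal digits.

1AE8

Running sums (mod 255):
  after byte 0 (0x31): sum1=49, sum2=49
  after byte 1 (0x56): sum1=135, sum2=184
  after byte 2 (0xE0): sum1=104, sum2=33
  after byte 3 (0xA7): sum1=16, sum2=49
  after byte 4 (0xD8): sum1=232, sum2=26
Checksum = sum2·256 + sum1 = 26·256 + 232 = 6888 = 0x1AE8.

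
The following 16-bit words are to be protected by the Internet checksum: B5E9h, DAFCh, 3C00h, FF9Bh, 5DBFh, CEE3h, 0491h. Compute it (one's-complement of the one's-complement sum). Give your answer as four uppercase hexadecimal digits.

0249

One's-complement addition (fold any carry out of bit 15 back into bit 0):
  0xB5E9 + 0xDAFC = 0x190E5 → wrap carry → 0x90E6
  0x90E6 + 0x3C00 = 0x0CCE6
  0xCCE6 + 0xFF9B = 0x1CC81 → wrap carry → 0xCC82
  0xCC82 + 0x5DBF = 0x12A41 → wrap carry → 0x2A42
  0x2A42 + 0xCEE3 = 0x0F925
  0xF925 + 0x0491 = 0x0FDB6
One's-complement sum = 0xFDB6.
Checksum = ~0xFDB6 & 0xFFFF = 0x0249.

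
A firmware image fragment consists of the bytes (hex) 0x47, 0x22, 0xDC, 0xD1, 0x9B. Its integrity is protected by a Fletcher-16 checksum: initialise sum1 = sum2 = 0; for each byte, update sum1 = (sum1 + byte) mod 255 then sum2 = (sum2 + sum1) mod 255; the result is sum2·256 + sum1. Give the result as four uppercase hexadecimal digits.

C2B3

Running sums (mod 255):
  after byte 0 (0x47): sum1=71, sum2=71
  after byte 1 (0x22): sum1=105, sum2=176
  after byte 2 (0xDC): sum1=70, sum2=246
  after byte 3 (0xD1): sum1=24, sum2=15
  after byte 4 (0x9B): sum1=179, sum2=194
Checksum = sum2·256 + sum1 = 194·256 + 179 = 49843 = 0xC2B3.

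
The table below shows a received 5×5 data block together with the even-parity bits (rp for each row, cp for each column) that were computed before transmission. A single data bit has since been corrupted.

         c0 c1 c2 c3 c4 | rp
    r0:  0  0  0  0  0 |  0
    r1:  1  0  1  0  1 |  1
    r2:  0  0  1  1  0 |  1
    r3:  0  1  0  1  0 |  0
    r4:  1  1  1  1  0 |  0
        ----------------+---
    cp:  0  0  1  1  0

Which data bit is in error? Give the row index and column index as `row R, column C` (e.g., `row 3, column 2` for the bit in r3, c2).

row 2, column 4

Recompute each row's even parity and compare to rp:
  r0: data parity 0, sent rp 0 → ok
  r1: data parity 1, sent rp 1 → ok
  r2: data parity 0, sent rp 1 → mismatch
  r3: data parity 0, sent rp 0 → ok
  r4: data parity 0, sent rp 0 → ok
Recompute each column's even parity and compare to cp:
  c0: data parity 0, sent cp 0 → ok
  c1: data parity 0, sent cp 0 → ok
  c2: data parity 1, sent cp 1 → ok
  c3: data parity 1, sent cp 1 → ok
  c4: data parity 1, sent cp 0 → mismatch
Exactly one row (r2) and one column (c4) fail → the flipped bit is at their intersection.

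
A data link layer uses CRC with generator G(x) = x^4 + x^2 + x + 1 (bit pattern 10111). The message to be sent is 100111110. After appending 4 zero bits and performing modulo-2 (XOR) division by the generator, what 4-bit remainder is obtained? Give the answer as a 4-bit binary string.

Append 4 zeros: 1001111100000. Divide by 10111 (XOR where the leading bit is 1):
  pos 0: 10011 XOR 10111 = 00100
  pos 2: 10011 XOR 10111 = 00100
  pos 4: 10010 XOR 10111 = 00101
  pos 6: 10100 XOR 10111 = 00011
Remainder (last 4 bits) = 1100. This is the CRC / FCS.

1100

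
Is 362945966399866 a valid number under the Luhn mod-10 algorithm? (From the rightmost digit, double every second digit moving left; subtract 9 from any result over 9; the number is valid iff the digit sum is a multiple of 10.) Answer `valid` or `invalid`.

From the right, keep odd positions and double even positions (subtract 9 from any doubled value over 9):
  doubled (positions 2,4,...): 3 9 6 3 1 9 3 → sum 34
  kept (positions 1,3,...): 6 8 9 6 9 4 2 3 → sum 47
Total = 81.
81 mod 10 = 1, so the number is invalid.

invalid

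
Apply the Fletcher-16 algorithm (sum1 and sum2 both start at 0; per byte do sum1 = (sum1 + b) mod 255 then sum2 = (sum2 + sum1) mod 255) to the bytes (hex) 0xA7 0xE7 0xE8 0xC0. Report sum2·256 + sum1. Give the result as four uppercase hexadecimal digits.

E839

Running sums (mod 255):
  after byte 0 (0xA7): sum1=167, sum2=167
  after byte 1 (0xE7): sum1=143, sum2=55
  after byte 2 (0xE8): sum1=120, sum2=175
  after byte 3 (0xC0): sum1=57, sum2=232
Checksum = sum2·256 + sum1 = 232·256 + 57 = 59449 = 0xE839.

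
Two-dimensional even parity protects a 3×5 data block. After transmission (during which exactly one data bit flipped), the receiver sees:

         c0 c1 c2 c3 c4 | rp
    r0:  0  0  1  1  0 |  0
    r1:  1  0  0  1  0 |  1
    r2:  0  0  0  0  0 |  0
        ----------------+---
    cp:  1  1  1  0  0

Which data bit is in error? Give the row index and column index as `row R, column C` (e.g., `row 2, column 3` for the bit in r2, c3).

Recompute each row's even parity and compare to rp:
  r0: data parity 0, sent rp 0 → ok
  r1: data parity 0, sent rp 1 → mismatch
  r2: data parity 0, sent rp 0 → ok
Recompute each column's even parity and compare to cp:
  c0: data parity 1, sent cp 1 → ok
  c1: data parity 0, sent cp 1 → mismatch
  c2: data parity 1, sent cp 1 → ok
  c3: data parity 0, sent cp 0 → ok
  c4: data parity 0, sent cp 0 → ok
Exactly one row (r1) and one column (c1) fail → the flipped bit is at their intersection.

row 1, column 1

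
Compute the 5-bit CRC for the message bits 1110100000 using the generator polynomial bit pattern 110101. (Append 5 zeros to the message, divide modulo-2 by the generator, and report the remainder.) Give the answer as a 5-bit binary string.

Append 5 zeros: 111010000000000. Divide by 110101 (XOR where the leading bit is 1):
  pos 0: 111010 XOR 110101 = 001111
  pos 2: 111100 XOR 110101 = 001001
  pos 4: 100100 XOR 110101 = 010001
  pos 5: 100010 XOR 110101 = 010111
  pos 6: 101110 XOR 110101 = 011011
  pos 7: 110110 XOR 110101 = 000011
Remainder (last 5 bits) = 01100. This is the CRC / FCS.

01100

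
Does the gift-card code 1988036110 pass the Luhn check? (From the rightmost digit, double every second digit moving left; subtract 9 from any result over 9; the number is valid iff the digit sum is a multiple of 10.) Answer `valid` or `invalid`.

From the right, keep odd positions and double even positions (subtract 9 from any doubled value over 9):
  doubled (positions 2,4,...): 2 3 0 7 2 → sum 14
  kept (positions 1,3,...): 0 1 3 8 9 → sum 21
Total = 35.
35 mod 10 = 5, so the number is invalid.

invalid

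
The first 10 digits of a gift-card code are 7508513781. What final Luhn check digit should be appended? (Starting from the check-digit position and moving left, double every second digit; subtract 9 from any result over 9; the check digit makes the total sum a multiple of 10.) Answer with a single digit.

0

Partial digits right→left: 1 8 7 3 1 5 8 0 5 7
Double every second digit counting from the check-digit position (so the 1st, 3rd, 5th, ... of the partial from the right).
  doubled (with −9 where >9): 2 5 2 7 1 → sum 17
  kept as-is: 8 3 5 0 7 → sum 23
Total = 17 + 23 = 40.
Check digit = (10 − (40 mod 10)) mod 10 = 0.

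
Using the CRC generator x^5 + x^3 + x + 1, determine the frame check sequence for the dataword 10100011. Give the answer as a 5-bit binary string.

Append 5 zeros: 1010001100000. Divide by 101011 (XOR where the leading bit is 1):
  pos 0: 101000 XOR 101011 = 000011
  pos 4: 111100 XOR 101011 = 010111
  pos 5: 101110 XOR 101011 = 000101
Remainder (last 5 bits) = 10100. This is the CRC / FCS.

10100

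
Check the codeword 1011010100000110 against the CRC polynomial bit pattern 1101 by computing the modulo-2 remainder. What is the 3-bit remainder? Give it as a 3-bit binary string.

110

Modulo-2 division of 1011010100000110 by 1101:
  pos 0: 1011 XOR 1101 = 0110
  pos 1: 1100 XOR 1101 = 0001
  pos 4: 1101 XOR 1101 = 0000
Remainder = 110 (nonzero — an error is detected).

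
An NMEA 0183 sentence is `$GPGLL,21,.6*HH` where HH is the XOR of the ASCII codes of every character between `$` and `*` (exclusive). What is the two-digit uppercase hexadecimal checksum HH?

XOR the ASCII codes of the payload characters:
  'G' = 0x47 → acc = 0x47
  'P' = 0x50 → acc = 0x17
  'G' = 0x47 → acc = 0x50
  'L' = 0x4C → acc = 0x1C
  'L' = 0x4C → acc = 0x50
  ',' = 0x2C → acc = 0x7C
  '2' = 0x32 → acc = 0x4E
  '1' = 0x31 → acc = 0x7F
  ',' = 0x2C → acc = 0x53
  '.' = 0x2E → acc = 0x7D
  '6' = 0x36 → acc = 0x4B
Checksum = 0x4B.

4B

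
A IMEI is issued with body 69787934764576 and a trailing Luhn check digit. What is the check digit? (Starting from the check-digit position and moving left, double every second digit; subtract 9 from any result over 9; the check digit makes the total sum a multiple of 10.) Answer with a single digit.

Partial digits right→left: 6 7 5 4 6 7 4 3 9 7 8 7 9 6
Double every second digit counting from the check-digit position (so the 1st, 3rd, 5th, ... of the partial from the right).
  doubled (with −9 where >9): 3 1 3 8 9 7 9 → sum 40
  kept as-is: 7 4 7 3 7 7 6 → sum 41
Total = 40 + 41 = 81.
Check digit = (10 − (81 mod 10)) mod 10 = 9.

9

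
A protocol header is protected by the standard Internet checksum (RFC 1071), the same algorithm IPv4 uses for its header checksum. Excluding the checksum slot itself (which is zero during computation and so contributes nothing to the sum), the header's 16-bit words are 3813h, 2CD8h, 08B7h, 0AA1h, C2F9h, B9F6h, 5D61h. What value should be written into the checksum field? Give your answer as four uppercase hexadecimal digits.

AD6A

One's-complement addition (fold any carry out of bit 15 back into bit 0):
  0x3813 + 0x2CD8 = 0x064EB
  0x64EB + 0x08B7 = 0x06DA2
  0x6DA2 + 0x0AA1 = 0x07843
  0x7843 + 0xC2F9 = 0x13B3C → wrap carry → 0x3B3D
  0x3B3D + 0xB9F6 = 0x0F533
  0xF533 + 0x5D61 = 0x15294 → wrap carry → 0x5295
One's-complement sum = 0x5295.
Checksum = ~0x5295 & 0xFFFF = 0xAD6A.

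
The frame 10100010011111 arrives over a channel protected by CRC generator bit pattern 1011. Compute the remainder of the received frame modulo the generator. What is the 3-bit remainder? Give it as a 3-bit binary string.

Modulo-2 division of 10100010011111 by 1011:
  pos 0: 1010 XOR 1011 = 0001
  pos 3: 1001 XOR 1011 = 0010
  pos 5: 1000 XOR 1011 = 0011
  pos 7: 1111 XOR 1011 = 0100
  pos 8: 1001 XOR 1011 = 0010
  pos 10: 1011 XOR 1011 = 0000
Remainder = 000 (zero — the frame passes the CRC check).

000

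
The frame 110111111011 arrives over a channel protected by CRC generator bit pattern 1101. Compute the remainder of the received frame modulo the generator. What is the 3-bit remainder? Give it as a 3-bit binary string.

Modulo-2 division of 110111111011 by 1101:
  pos 0: 1101 XOR 1101 = 0000
  pos 4: 1111 XOR 1101 = 0010
  pos 6: 1010 XOR 1101 = 0111
  pos 7: 1111 XOR 1101 = 0010
Remainder = 101 (nonzero — an error is detected).

101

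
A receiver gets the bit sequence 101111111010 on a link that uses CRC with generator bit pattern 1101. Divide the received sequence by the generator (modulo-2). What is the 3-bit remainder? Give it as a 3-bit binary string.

Modulo-2 division of 101111111010 by 1101:
  pos 0: 1011 XOR 1101 = 0110
  pos 1: 1101 XOR 1101 = 0000
  pos 5: 1111 XOR 1101 = 0010
  pos 7: 1001 XOR 1101 = 0100
  pos 8: 1000 XOR 1101 = 0101
Remainder = 101 (nonzero — an error is detected).

101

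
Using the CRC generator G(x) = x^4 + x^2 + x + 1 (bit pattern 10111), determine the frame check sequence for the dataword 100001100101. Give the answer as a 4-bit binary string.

0010

Append 4 zeros: 1000011001010000. Divide by 10111 (XOR where the leading bit is 1):
  pos 0: 10000 XOR 10111 = 00111
  pos 2: 11111 XOR 10111 = 01000
  pos 3: 10000 XOR 10111 = 00111
  pos 5: 11101 XOR 10111 = 01010
  pos 6: 10100 XOR 10111 = 00011
  pos 9: 11100 XOR 10111 = 01011
  pos 10: 10110 XOR 10111 = 00001
Remainder (last 4 bits) = 0010. This is the CRC / FCS.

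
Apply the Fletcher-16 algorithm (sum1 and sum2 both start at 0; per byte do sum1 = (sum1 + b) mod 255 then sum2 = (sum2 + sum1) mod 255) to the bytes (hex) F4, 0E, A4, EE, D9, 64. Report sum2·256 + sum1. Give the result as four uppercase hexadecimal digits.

Running sums (mod 255):
  after byte 0 (F4): sum1=244, sum2=244
  after byte 1 (0E): sum1=3, sum2=247
  after byte 2 (A4): sum1=167, sum2=159
  after byte 3 (EE): sum1=150, sum2=54
  after byte 4 (D9): sum1=112, sum2=166
  after byte 5 (64): sum1=212, sum2=123
Checksum = sum2·256 + sum1 = 123·256 + 212 = 31700 = 0x7BD4.

7BD4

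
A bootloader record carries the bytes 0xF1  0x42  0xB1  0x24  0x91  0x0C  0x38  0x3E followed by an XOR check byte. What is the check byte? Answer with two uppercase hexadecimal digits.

XOR the bytes together:
  start with 0xF1
  0xF1 ⊕ 0x42 = 0xB3
  0xB3 ⊕ 0xB1 = 0x02
  0x02 ⊕ 0x24 = 0x26
  0x26 ⊕ 0x91 = 0xB7
  0xB7 ⊕ 0x0C = 0xBB
  0xBB ⊕ 0x38 = 0x83
  0x83 ⊕ 0x3E = 0xBD

BD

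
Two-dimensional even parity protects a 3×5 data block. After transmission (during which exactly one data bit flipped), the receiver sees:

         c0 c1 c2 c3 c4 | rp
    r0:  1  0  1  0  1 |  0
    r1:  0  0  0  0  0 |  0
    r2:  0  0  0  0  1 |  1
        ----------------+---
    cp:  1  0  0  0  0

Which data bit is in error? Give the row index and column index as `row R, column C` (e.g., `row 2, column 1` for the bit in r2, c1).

Recompute each row's even parity and compare to rp:
  r0: data parity 1, sent rp 0 → mismatch
  r1: data parity 0, sent rp 0 → ok
  r2: data parity 1, sent rp 1 → ok
Recompute each column's even parity and compare to cp:
  c0: data parity 1, sent cp 1 → ok
  c1: data parity 0, sent cp 0 → ok
  c2: data parity 1, sent cp 0 → mismatch
  c3: data parity 0, sent cp 0 → ok
  c4: data parity 0, sent cp 0 → ok
Exactly one row (r0) and one column (c2) fail → the flipped bit is at their intersection.

row 0, column 2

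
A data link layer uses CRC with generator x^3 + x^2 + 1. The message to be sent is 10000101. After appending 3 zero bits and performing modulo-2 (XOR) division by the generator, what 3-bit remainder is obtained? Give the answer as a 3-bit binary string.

Append 3 zeros: 10000101000. Divide by 1101 (XOR where the leading bit is 1):
  pos 0: 1000 XOR 1101 = 0101
  pos 1: 1010 XOR 1101 = 0111
  pos 2: 1111 XOR 1101 = 0010
  pos 4: 1001 XOR 1101 = 0100
  pos 5: 1000 XOR 1101 = 0101
  pos 6: 1010 XOR 1101 = 0111
  pos 7: 1110 XOR 1101 = 0011
Remainder (last 3 bits) = 011. This is the CRC / FCS.

011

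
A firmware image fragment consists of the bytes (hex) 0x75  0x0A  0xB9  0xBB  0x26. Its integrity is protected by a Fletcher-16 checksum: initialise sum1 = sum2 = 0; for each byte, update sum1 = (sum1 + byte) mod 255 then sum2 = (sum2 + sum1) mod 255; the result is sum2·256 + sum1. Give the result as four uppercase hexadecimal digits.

3E1B

Running sums (mod 255):
  after byte 0 (0x75): sum1=117, sum2=117
  after byte 1 (0x0A): sum1=127, sum2=244
  after byte 2 (0xB9): sum1=57, sum2=46
  after byte 3 (0xBB): sum1=244, sum2=35
  after byte 4 (0x26): sum1=27, sum2=62
Checksum = sum2·256 + sum1 = 62·256 + 27 = 15899 = 0x3E1B.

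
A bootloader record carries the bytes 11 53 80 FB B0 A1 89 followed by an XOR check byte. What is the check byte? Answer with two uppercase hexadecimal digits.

A1

XOR the bytes together:
  start with 0x11
  0x11 ⊕ 0x53 = 0x42
  0x42 ⊕ 0x80 = 0xC2
  0xC2 ⊕ 0xFB = 0x39
  0x39 ⊕ 0xB0 = 0x89
  0x89 ⊕ 0xA1 = 0x28
  0x28 ⊕ 0x89 = 0xA1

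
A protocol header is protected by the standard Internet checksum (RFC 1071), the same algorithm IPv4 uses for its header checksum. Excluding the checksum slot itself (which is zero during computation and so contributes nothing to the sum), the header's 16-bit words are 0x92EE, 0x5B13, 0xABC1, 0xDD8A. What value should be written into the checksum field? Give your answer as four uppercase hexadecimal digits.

88B1

One's-complement addition (fold any carry out of bit 15 back into bit 0):
  0x92EE + 0x5B13 = 0x0EE01
  0xEE01 + 0xABC1 = 0x199C2 → wrap carry → 0x99C3
  0x99C3 + 0xDD8A = 0x1774D → wrap carry → 0x774E
One's-complement sum = 0x774E.
Checksum = ~0x774E & 0xFFFF = 0x88B1.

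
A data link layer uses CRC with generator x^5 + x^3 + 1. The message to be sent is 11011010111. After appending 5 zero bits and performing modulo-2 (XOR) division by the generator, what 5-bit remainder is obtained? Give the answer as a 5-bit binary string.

11111

Append 5 zeros: 1101101011100000. Divide by 101001 (XOR where the leading bit is 1):
  pos 0: 110110 XOR 101001 = 011111
  pos 1: 111111 XOR 101001 = 010110
  pos 2: 101100 XOR 101001 = 000101
  pos 5: 101111 XOR 101001 = 000110
  pos 8: 110000 XOR 101001 = 011001
  pos 9: 110010 XOR 101001 = 011011
  pos 10: 110110 XOR 101001 = 011111
Remainder (last 5 bits) = 11111. This is the CRC / FCS.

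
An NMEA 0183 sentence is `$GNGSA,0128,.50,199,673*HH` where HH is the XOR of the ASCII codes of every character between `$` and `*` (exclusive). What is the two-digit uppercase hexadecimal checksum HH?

XOR the ASCII codes of the payload characters:
  'G' = 0x47 → acc = 0x47
  'N' = 0x4E → acc = 0x09
  'G' = 0x47 → acc = 0x4E
  'S' = 0x53 → acc = 0x1D
  'A' = 0x41 → acc = 0x5C
  ',' = 0x2C → acc = 0x70
  '0' = 0x30 → acc = 0x40
  '1' = 0x31 → acc = 0x71
  '2' = 0x32 → acc = 0x43
  '8' = 0x38 → acc = 0x7B
  ',' = 0x2C → acc = 0x57
  '.' = 0x2E → acc = 0x79
  '5' = 0x35 → acc = 0x4C
  '0' = 0x30 → acc = 0x7C
  ',' = 0x2C → acc = 0x50
  '1' = 0x31 → acc = 0x61
  '9' = 0x39 → acc = 0x58
  '9' = 0x39 → acc = 0x61
  ',' = 0x2C → acc = 0x4D
  '6' = 0x36 → acc = 0x7B
  '7' = 0x37 → acc = 0x4C
  '3' = 0x33 → acc = 0x7F
Checksum = 0x7F.

7F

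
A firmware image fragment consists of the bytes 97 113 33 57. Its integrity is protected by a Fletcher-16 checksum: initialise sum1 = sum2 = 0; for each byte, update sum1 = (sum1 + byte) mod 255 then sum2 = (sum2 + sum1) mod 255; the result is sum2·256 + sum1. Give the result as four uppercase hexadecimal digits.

Running sums (mod 255):
  after byte 0 (97): sum1=97, sum2=97
  after byte 1 (113): sum1=210, sum2=52
  after byte 2 (33): sum1=243, sum2=40
  after byte 3 (57): sum1=45, sum2=85
Checksum = sum2·256 + sum1 = 85·256 + 45 = 21805 = 0x552D.

552D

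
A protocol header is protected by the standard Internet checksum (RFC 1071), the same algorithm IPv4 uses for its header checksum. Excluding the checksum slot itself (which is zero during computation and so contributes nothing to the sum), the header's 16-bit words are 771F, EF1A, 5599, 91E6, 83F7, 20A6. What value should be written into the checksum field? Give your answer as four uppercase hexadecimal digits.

0DA8

One's-complement addition (fold any carry out of bit 15 back into bit 0):
  0x771F + 0xEF1A = 0x16639 → wrap carry → 0x663A
  0x663A + 0x5599 = 0x0BBD3
  0xBBD3 + 0x91E6 = 0x14DB9 → wrap carry → 0x4DBA
  0x4DBA + 0x83F7 = 0x0D1B1
  0xD1B1 + 0x20A6 = 0x0F257
One's-complement sum = 0xF257.
Checksum = ~0xF257 & 0xFFFF = 0x0DA8.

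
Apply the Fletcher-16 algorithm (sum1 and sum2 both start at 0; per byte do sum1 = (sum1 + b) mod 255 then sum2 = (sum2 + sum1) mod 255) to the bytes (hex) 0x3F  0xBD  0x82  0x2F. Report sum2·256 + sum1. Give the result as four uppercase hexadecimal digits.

6AAE

Running sums (mod 255):
  after byte 0 (0x3F): sum1=63, sum2=63
  after byte 1 (0xBD): sum1=252, sum2=60
  after byte 2 (0x82): sum1=127, sum2=187
  after byte 3 (0x2F): sum1=174, sum2=106
Checksum = sum2·256 + sum1 = 106·256 + 174 = 27310 = 0x6AAE.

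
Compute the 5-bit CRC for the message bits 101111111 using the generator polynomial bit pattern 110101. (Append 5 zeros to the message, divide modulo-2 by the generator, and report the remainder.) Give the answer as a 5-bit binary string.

01010

Append 5 zeros: 10111111100000. Divide by 110101 (XOR where the leading bit is 1):
  pos 0: 101111 XOR 110101 = 011010
  pos 1: 110101 XOR 110101 = 000000
  pos 7: 110000 XOR 110101 = 000101
Remainder (last 5 bits) = 01010. This is the CRC / FCS.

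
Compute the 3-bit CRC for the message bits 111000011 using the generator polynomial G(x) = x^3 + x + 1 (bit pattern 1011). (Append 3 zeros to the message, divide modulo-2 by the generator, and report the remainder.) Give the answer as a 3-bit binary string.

100

Append 3 zeros: 111000011000. Divide by 1011 (XOR where the leading bit is 1):
  pos 0: 1110 XOR 1011 = 0101
  pos 1: 1010 XOR 1011 = 0001
  pos 4: 1001 XOR 1011 = 0010
  pos 6: 1010 XOR 1011 = 0001
Remainder (last 3 bits) = 100. This is the CRC / FCS.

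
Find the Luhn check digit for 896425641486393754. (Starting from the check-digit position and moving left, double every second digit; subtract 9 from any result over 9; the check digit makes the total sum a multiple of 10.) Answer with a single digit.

9

Partial digits right→left: 4 5 7 3 9 3 6 8 4 1 4 6 5 2 4 6 9 8
Double every second digit counting from the check-digit position (so the 1st, 3rd, 5th, ... of the partial from the right).
  doubled (with −9 where >9): 8 5 9 3 8 8 1 8 9 → sum 59
  kept as-is: 5 3 3 8 1 6 2 6 8 → sum 42
Total = 59 + 42 = 101.
Check digit = (10 − (101 mod 10)) mod 10 = 9.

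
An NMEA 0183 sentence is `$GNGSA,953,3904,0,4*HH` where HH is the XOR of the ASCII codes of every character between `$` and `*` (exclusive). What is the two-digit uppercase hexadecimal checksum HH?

69

XOR the ASCII codes of the payload characters:
  'G' = 0x47 → acc = 0x47
  'N' = 0x4E → acc = 0x09
  'G' = 0x47 → acc = 0x4E
  'S' = 0x53 → acc = 0x1D
  'A' = 0x41 → acc = 0x5C
  ',' = 0x2C → acc = 0x70
  '9' = 0x39 → acc = 0x49
  '5' = 0x35 → acc = 0x7C
  '3' = 0x33 → acc = 0x4F
  ',' = 0x2C → acc = 0x63
  '3' = 0x33 → acc = 0x50
  '9' = 0x39 → acc = 0x69
  '0' = 0x30 → acc = 0x59
  '4' = 0x34 → acc = 0x6D
  ',' = 0x2C → acc = 0x41
  '0' = 0x30 → acc = 0x71
  ',' = 0x2C → acc = 0x5D
  '4' = 0x34 → acc = 0x69
Checksum = 0x69.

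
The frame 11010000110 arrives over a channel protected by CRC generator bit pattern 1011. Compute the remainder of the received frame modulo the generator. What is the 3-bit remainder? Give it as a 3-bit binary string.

Modulo-2 division of 11010000110 by 1011:
  pos 0: 1101 XOR 1011 = 0110
  pos 1: 1100 XOR 1011 = 0111
  pos 2: 1110 XOR 1011 = 0101
  pos 3: 1010 XOR 1011 = 0001
  pos 6: 1011 XOR 1011 = 0000
Remainder = 000 (zero — the frame passes the CRC check).

000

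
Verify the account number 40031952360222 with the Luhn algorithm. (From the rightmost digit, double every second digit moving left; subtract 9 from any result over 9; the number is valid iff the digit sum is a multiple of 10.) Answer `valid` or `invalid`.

invalid

From the right, keep odd positions and double even positions (subtract 9 from any doubled value over 9):
  doubled (positions 2,4,...): 4 0 6 1 2 0 8 → sum 21
  kept (positions 1,3,...): 2 2 6 2 9 3 0 → sum 24
Total = 45.
45 mod 10 = 5, so the number is invalid.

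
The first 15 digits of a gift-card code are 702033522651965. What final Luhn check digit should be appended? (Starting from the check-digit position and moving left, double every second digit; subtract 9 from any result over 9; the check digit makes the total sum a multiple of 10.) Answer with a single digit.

Partial digits right→left: 5 6 9 1 5 6 2 2 5 3 3 0 2 0 7
Double every second digit counting from the check-digit position (so the 1st, 3rd, 5th, ... of the partial from the right).
  doubled (with −9 where >9): 1 9 1 4 1 6 4 5 → sum 31
  kept as-is: 6 1 6 2 3 0 0 → sum 18
Total = 31 + 18 = 49.
Check digit = (10 − (49 mod 10)) mod 10 = 1.

1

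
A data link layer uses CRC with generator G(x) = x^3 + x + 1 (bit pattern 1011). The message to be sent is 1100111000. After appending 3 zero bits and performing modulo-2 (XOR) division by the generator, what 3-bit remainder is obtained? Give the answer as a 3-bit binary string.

Append 3 zeros: 1100111000000. Divide by 1011 (XOR where the leading bit is 1):
  pos 0: 1100 XOR 1011 = 0111
  pos 1: 1111 XOR 1011 = 0100
  pos 2: 1001 XOR 1011 = 0010
  pos 4: 1010 XOR 1011 = 0001
  pos 7: 1000 XOR 1011 = 0011
  pos 9: 1100 XOR 1011 = 0111
Remainder (last 3 bits) = 111. This is the CRC / FCS.

111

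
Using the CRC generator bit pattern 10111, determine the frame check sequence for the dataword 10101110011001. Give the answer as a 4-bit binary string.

Append 4 zeros: 101011100110010000. Divide by 10111 (XOR where the leading bit is 1):
  pos 0: 10101 XOR 10111 = 00010
  pos 3: 10110 XOR 10111 = 00001
  pos 7: 10110 XOR 10111 = 00001
  pos 11: 10100 XOR 10111 = 00011
Remainder (last 4 bits) = 1100. This is the CRC / FCS.

1100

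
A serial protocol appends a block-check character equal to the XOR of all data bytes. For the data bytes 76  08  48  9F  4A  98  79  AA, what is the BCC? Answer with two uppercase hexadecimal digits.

A8

XOR the bytes together:
  start with 0x76
  0x76 ⊕ 0x08 = 0x7E
  0x7E ⊕ 0x48 = 0x36
  0x36 ⊕ 0x9F = 0xA9
  0xA9 ⊕ 0x4A = 0xE3
  0xE3 ⊕ 0x98 = 0x7B
  0x7B ⊕ 0x79 = 0x02
  0x02 ⊕ 0xAA = 0xA8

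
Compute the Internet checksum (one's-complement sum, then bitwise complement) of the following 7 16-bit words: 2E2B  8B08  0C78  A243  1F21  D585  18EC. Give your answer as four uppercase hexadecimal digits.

8A7D

One's-complement addition (fold any carry out of bit 15 back into bit 0):
  0x2E2B + 0x8B08 = 0x0B933
  0xB933 + 0x0C78 = 0x0C5AB
  0xC5AB + 0xA243 = 0x167EE → wrap carry → 0x67EF
  0x67EF + 0x1F21 = 0x08710
  0x8710 + 0xD585 = 0x15C95 → wrap carry → 0x5C96
  0x5C96 + 0x18EC = 0x07582
One's-complement sum = 0x7582.
Checksum = ~0x7582 & 0xFFFF = 0x8A7D.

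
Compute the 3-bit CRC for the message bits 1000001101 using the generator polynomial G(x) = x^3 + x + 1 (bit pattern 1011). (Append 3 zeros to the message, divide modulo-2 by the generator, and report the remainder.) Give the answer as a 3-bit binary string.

Append 3 zeros: 1000001101000. Divide by 1011 (XOR where the leading bit is 1):
  pos 0: 1000 XOR 1011 = 0011
  pos 2: 1100 XOR 1011 = 0111
  pos 3: 1111 XOR 1011 = 0100
  pos 4: 1001 XOR 1011 = 0010
  pos 6: 1001 XOR 1011 = 0010
  pos 8: 1000 XOR 1011 = 0011
Remainder (last 3 bits) = 110. This is the CRC / FCS.

110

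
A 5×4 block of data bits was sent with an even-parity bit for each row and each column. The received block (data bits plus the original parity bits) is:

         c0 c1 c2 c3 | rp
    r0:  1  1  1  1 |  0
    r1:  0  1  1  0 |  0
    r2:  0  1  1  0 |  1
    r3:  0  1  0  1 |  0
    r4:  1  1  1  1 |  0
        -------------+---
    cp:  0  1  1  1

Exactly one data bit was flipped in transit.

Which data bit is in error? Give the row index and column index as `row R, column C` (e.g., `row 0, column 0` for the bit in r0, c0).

Recompute each row's even parity and compare to rp:
  r0: data parity 0, sent rp 0 → ok
  r1: data parity 0, sent rp 0 → ok
  r2: data parity 0, sent rp 1 → mismatch
  r3: data parity 0, sent rp 0 → ok
  r4: data parity 0, sent rp 0 → ok
Recompute each column's even parity and compare to cp:
  c0: data parity 0, sent cp 0 → ok
  c1: data parity 1, sent cp 1 → ok
  c2: data parity 0, sent cp 1 → mismatch
  c3: data parity 1, sent cp 1 → ok
Exactly one row (r2) and one column (c2) fail → the flipped bit is at their intersection.

row 2, column 2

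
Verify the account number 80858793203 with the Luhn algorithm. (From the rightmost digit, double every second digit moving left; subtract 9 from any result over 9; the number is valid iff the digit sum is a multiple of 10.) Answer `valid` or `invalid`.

valid

From the right, keep odd positions and double even positions (subtract 9 from any doubled value over 9):
  doubled (positions 2,4,...): 0 6 5 1 0 → sum 12
  kept (positions 1,3,...): 3 2 9 8 8 8 → sum 38
Total = 50.
50 mod 10 = 0, so the number is valid.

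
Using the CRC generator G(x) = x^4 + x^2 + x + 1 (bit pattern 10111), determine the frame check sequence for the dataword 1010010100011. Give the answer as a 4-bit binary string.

Append 4 zeros: 10100101000110000. Divide by 10111 (XOR where the leading bit is 1):
  pos 0: 10100 XOR 10111 = 00011
  pos 3: 11101 XOR 10111 = 01010
  pos 4: 10100 XOR 10111 = 00011
  pos 7: 11001 XOR 10111 = 01110
  pos 8: 11101 XOR 10111 = 01010
  pos 9: 10100 XOR 10111 = 00011
  pos 12: 11000 XOR 10111 = 01111
Remainder (last 4 bits) = 1111. This is the CRC / FCS.

1111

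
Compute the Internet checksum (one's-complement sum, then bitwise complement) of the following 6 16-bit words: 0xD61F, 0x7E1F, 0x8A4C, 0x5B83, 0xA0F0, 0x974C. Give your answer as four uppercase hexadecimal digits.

One's-complement addition (fold any carry out of bit 15 back into bit 0):
  0xD61F + 0x7E1F = 0x1543E → wrap carry → 0x543F
  0x543F + 0x8A4C = 0x0DE8B
  0xDE8B + 0x5B83 = 0x13A0E → wrap carry → 0x3A0F
  0x3A0F + 0xA0F0 = 0x0DAFF
  0xDAFF + 0x974C = 0x1724B → wrap carry → 0x724C
One's-complement sum = 0x724C.
Checksum = ~0x724C & 0xFFFF = 0x8DB3.

8DB3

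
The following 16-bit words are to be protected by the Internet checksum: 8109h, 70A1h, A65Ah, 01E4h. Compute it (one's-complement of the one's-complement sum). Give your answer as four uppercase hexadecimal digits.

6616

One's-complement addition (fold any carry out of bit 15 back into bit 0):
  0x8109 + 0x70A1 = 0x0F1AA
  0xF1AA + 0xA65A = 0x19804 → wrap carry → 0x9805
  0x9805 + 0x01E4 = 0x099E9
One's-complement sum = 0x99E9.
Checksum = ~0x99E9 & 0xFFFF = 0x6616.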